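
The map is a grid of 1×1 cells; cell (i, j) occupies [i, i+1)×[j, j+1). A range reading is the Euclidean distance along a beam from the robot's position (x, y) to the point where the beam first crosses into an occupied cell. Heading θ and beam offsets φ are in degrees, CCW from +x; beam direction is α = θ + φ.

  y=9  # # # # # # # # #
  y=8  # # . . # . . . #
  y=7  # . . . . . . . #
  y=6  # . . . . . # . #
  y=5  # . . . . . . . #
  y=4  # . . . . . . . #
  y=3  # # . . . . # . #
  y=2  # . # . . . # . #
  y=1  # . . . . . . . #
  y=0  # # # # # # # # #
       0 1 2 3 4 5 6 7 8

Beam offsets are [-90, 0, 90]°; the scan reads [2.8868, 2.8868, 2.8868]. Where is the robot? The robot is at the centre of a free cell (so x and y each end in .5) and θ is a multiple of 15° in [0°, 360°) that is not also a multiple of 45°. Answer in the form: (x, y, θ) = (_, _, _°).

Enumerate (i+0.5, j+0.5, θ) over the 49 free cells and 16 admissible headings. For each, cast all 3 beams and compare to the given ranges.
  (3.5, 4.5, 330°): beam 1 = 1.7321 ≠ 2.8868 ✗
  (2.5, 6.5, 210°): beam 1 = 1.7321 ≠ 2.8868 ✗
  (3.5, 5.5, 120°): beam 2 = 3.0000 ≠ 2.8868 ✗
  (1.5, 1.5, 345°): beam 1 = 0.5176 ≠ 2.8868 ✗
  …
  (3.5, 5.5, 150°): r_1=2.8868, r_2=2.8868, r_3=2.8868 — all match ✓
No second candidate reproduces the full scan.

(x, y, θ) = (3.5, 5.5, 150°)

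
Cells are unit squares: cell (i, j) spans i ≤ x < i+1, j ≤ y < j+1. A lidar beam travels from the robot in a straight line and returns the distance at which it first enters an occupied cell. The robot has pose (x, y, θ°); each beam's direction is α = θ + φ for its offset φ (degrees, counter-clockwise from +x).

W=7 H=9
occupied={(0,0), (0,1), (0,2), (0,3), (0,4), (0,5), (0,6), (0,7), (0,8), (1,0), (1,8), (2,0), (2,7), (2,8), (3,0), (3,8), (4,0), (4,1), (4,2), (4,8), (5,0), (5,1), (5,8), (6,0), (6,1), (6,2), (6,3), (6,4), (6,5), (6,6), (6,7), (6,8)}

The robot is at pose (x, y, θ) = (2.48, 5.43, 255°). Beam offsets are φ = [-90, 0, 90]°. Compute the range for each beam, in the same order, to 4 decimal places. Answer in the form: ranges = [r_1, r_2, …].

ranges = [1.5322, 4.5863, 3.6442]

beam 1: φ=-90°, α=165°
  direction (-0.9659, 0.2588); cell (2,5); t to first gridline: x 0.4969, y 2.2023 (then +1.0353 / +3.8637)
    (1,5) via x @ 0.4969
    (0,5) via x @ 1.5322  # hit
  → r_1 = 1.5322
beam 2: φ=0°, α=255°
  direction (-0.2588, -0.9659); cell (2,5); t to first gridline: x 1.8546, y 0.4452 (then +3.8637 / +1.0353)
    (2,4) via y @ 0.4452
    (2,3) via y @ 1.4804
    (1,3) via x @ 1.8546
    (1,2) via y @ 2.5157
    (1,1) via y @ 3.5510
    (1,0) via y @ 4.5863  # hit
  → r_2 = 4.5863
beam 3: φ=90°, α=345°
  direction (0.9659, -0.2588); cell (2,5); t to first gridline: x 0.5383, y 1.6614 (then +1.0353 / +3.8637)
    (3,5) via x @ 0.5383
    (4,5) via x @ 1.5736
    (4,4) via y @ 1.6614
    (5,4) via x @ 2.6089
    (6,4) via x @ 3.6442  # hit
  → r_3 = 3.6442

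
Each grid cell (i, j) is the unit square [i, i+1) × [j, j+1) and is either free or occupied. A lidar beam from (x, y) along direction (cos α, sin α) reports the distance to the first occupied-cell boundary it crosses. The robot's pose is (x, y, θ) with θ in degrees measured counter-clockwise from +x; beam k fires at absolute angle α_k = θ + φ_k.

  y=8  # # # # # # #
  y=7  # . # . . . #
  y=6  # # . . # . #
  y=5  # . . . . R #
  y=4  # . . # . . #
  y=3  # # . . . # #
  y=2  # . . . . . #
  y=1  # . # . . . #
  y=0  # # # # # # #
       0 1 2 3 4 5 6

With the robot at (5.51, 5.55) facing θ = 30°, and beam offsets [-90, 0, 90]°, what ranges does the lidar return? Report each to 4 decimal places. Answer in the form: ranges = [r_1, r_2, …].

beam 1: φ=-90°, α=300°
  dir = (cos 300°, sin 300°) = (0.5000, -0.8660); from cell (5,5)
  next x-line at t=0.9800, next y-line at t=0.6351; Δt_x=2.0000, Δt_y=1.1547
    y: enter (5,4) at t=0.6351
    x: enter (6,4) at t=0.9800 ← occupied
  → r_1 = 0.9800
beam 2: φ=0°, α=30°
  dir = (cos 30°, sin 30°) = (0.8660, 0.5000); from cell (5,5)
  next x-line at t=0.5658, next y-line at t=0.9000; Δt_x=1.1547, Δt_y=2.0000
    x: enter (6,5) at t=0.5658 ← occupied
  → r_2 = 0.5658
beam 3: φ=90°, α=120°
  dir = (cos 120°, sin 120°) = (-0.5000, 0.8660); from cell (5,5)
  next x-line at t=1.0200, next y-line at t=0.5196; Δt_x=2.0000, Δt_y=1.1547
    y: enter (5,6) at t=0.5196
    x: enter (4,6) at t=1.0200 ← occupied
  → r_3 = 1.0200

ranges = [0.9800, 0.5658, 1.0200]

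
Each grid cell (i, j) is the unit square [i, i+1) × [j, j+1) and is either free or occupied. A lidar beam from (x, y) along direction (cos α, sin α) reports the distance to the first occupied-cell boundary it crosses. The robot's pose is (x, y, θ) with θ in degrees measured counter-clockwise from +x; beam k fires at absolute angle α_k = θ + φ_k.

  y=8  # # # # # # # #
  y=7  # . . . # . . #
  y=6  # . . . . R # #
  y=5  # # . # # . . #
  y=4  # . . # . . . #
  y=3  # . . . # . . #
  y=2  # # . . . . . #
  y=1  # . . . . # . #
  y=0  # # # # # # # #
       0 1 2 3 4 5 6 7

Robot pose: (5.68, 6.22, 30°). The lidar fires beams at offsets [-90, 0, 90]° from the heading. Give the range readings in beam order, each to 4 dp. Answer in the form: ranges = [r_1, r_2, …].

beam 1: φ=-90°, α=300°
  cosα=0.5000 sinα=-0.8660 | (5,6) | tMaxX 0.6400 tMaxY 0.2540 | tΔX 2.0000 tΔY 1.1547
    t=0.2540 [y] (5,5)
    t=0.6400 [x] (6,5)
    t=1.4087 [y] (6,4)
    t=2.5634 [y] (6,3)
    t=2.6400 [x] (7,3) — stop
  → r_1 = 2.6400
beam 2: φ=0°, α=30°
  cosα=0.8660 sinα=0.5000 | (5,6) | tMaxX 0.3695 tMaxY 1.5600 | tΔX 1.1547 tΔY 2.0000
    t=0.3695 [x] (6,6) — stop
  → r_2 = 0.3695
beam 3: φ=90°, α=120°
  cosα=-0.5000 sinα=0.8660 | (5,6) | tMaxX 1.3600 tMaxY 0.9007 | tΔX 2.0000 tΔY 1.1547
    t=0.9007 [y] (5,7)
    t=1.3600 [x] (4,7) — stop
  → r_3 = 1.3600

ranges = [2.6400, 0.3695, 1.3600]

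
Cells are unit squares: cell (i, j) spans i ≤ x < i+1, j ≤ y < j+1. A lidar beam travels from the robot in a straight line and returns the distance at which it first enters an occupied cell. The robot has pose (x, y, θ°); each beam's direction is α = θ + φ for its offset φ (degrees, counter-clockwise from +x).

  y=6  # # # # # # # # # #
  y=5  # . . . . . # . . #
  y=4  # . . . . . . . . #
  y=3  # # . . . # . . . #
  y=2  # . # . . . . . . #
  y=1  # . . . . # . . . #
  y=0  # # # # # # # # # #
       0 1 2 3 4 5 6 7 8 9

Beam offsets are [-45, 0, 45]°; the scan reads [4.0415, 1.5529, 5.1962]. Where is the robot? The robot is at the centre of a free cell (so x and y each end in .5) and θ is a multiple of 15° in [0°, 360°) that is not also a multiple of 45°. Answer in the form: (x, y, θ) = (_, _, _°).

(x, y, θ) = (5.5, 5.5, 255°)

The pose lattice has 35·16 = 560 candidates. Test each by forward raycasting.
  (1.5, 1.5, 15°): beam 1 = 1.0000 ≠ 4.0415 ✗
  (2.5, 5.5, 255°): beam 1 = 1.7321 ≠ 4.0415 ✗
  (6.5, 2.5, 240°): beam 1 = 5.6940 ≠ 4.0415 ✗
  (1.5, 5.5, 75°): beam 1 = 1.0000 ≠ 4.0415 ✗
  …
  (5.5, 5.5, 255°): r_1=4.0415, r_2=1.5529, r_3=5.1962 — all match ✓
No second candidate reproduces the full scan.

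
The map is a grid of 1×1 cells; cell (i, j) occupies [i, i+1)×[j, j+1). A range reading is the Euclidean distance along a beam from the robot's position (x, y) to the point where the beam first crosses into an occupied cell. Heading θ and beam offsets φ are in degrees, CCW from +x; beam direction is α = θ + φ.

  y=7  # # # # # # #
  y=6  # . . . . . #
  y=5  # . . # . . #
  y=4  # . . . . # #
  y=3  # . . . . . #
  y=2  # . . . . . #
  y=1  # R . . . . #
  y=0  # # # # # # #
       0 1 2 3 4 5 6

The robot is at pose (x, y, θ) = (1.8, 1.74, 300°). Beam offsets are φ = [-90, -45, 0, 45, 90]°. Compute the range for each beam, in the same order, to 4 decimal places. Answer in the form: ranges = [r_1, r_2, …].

beam 1: φ=-90°, α=210°
  direction (-0.8660, -0.5000); cell (1,1); t to first gridline: x 0.9238, y 1.4800 (then +1.1547 / +2.0000)
    (0,1) via x @ 0.9238  # hit
  → r_1 = 0.9238
beam 2: φ=-45°, α=255°
  direction (-0.2588, -0.9659); cell (1,1); t to first gridline: x 3.0910, y 0.7661 (then +3.8637 / +1.0353)
    (1,0) via y @ 0.7661  # hit
  → r_2 = 0.7661
beam 3: φ=0°, α=300°
  direction (0.5000, -0.8660); cell (1,1); t to first gridline: x 0.4000, y 0.8545 (then +2.0000 / +1.1547)
    (2,1) via x @ 0.4000
    (2,0) via y @ 0.8545  # hit
  → r_3 = 0.8545
beam 4: φ=45°, α=345°
  direction (0.9659, -0.2588); cell (1,1); t to first gridline: x 0.2071, y 2.8591 (then +1.0353 / +3.8637)
    (2,1) via x @ 0.2071
    (3,1) via x @ 1.2423
    (4,1) via x @ 2.2776
    (4,0) via y @ 2.8591  # hit
  → r_4 = 2.8591
beam 5: φ=90°, α=30°
  direction (0.8660, 0.5000); cell (1,1); t to first gridline: x 0.2309, y 0.5200 (then +1.1547 / +2.0000)
    (2,1) via x @ 0.2309
    (2,2) via y @ 0.5200
    (3,2) via x @ 1.3856
    (3,3) via y @ 2.5200
    (4,3) via x @ 2.5403
    (5,3) via x @ 3.6950
    (5,4) via y @ 4.5200  # hit
  → r_5 = 4.5200

ranges = [0.9238, 0.7661, 0.8545, 2.8591, 4.5200]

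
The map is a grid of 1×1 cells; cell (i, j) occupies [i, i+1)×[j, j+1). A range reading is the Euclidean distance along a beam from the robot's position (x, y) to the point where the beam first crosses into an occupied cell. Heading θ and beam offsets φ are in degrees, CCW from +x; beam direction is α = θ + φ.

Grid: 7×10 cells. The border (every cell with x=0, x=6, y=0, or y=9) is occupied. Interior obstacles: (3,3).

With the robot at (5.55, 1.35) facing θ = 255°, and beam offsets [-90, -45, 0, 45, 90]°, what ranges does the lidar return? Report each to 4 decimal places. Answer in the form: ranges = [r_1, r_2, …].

beam 1: φ=-90°, α=165°
  direction (-0.9659, 0.2588); cell (5,1); t to first gridline: x 0.5694, y 2.5114 (then +1.0353 / +3.8637)
    (4,1) via x @ 0.5694
    (3,1) via x @ 1.6047
    (3,2) via y @ 2.5114
    (2,2) via x @ 2.6400
    (1,2) via x @ 3.6752
    (0,2) via x @ 4.7105  # hit
  → r_1 = 4.7105
beam 2: φ=-45°, α=210°
  direction (-0.8660, -0.5000); cell (5,1); t to first gridline: x 0.6351, y 0.7000 (then +1.1547 / +2.0000)
    (4,1) via x @ 0.6351
    (4,0) via y @ 0.7000  # hit
  → r_2 = 0.7000
beam 3: φ=0°, α=255°
  direction (-0.2588, -0.9659); cell (5,1); t to first gridline: x 2.1250, y 0.3623 (then +3.8637 / +1.0353)
    (5,0) via y @ 0.3623  # hit
  → r_3 = 0.3623
beam 4: φ=45°, α=300°
  direction (0.5000, -0.8660); cell (5,1); t to first gridline: x 0.9000, y 0.4041 (then +2.0000 / +1.1547)
    (5,0) via y @ 0.4041  # hit
  → r_4 = 0.4041
beam 5: φ=90°, α=345°
  direction (0.9659, -0.2588); cell (5,1); t to first gridline: x 0.4659, y 1.3523 (then +1.0353 / +3.8637)
    (6,1) via x @ 0.4659  # hit
  → r_5 = 0.4659

ranges = [4.7105, 0.7000, 0.3623, 0.4041, 0.4659]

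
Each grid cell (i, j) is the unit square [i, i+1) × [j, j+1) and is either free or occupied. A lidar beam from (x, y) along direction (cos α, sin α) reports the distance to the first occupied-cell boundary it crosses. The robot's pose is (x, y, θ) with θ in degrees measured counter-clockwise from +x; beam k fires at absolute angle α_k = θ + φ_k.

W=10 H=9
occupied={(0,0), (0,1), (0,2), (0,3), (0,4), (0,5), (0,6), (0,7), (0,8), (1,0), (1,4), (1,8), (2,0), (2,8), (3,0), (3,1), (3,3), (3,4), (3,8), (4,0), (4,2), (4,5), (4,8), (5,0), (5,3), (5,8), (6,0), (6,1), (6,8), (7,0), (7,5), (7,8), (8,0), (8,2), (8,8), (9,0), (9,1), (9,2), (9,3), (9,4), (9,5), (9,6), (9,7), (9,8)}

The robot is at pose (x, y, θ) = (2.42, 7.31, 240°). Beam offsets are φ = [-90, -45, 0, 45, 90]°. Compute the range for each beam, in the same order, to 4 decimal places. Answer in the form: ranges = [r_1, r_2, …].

beam 1: φ=-90°, α=150°
  d=(-0.8660,0.5000)  start (2,7)  tX=0.4850 tY=1.3800  stride 1/|dx|=1.1547 1/|dy|=2.0000
    cross x-line → (1,7), t=0.4850
    cross y-line → (1,8), t=1.3800 (wall)
  → r_1 = 1.3800
beam 2: φ=-45°, α=195°
  d=(-0.9659,-0.2588)  start (2,7)  tX=0.4348 tY=1.1977  stride 1/|dx|=1.0353 1/|dy|=3.8637
    cross x-line → (1,7), t=0.4348
    cross y-line → (1,6), t=1.1977
    cross x-line → (0,6), t=1.4701 (wall)
  → r_2 = 1.4701
beam 3: φ=0°, α=240°
  d=(-0.5000,-0.8660)  start (2,7)  tX=0.8400 tY=0.3580  stride 1/|dx|=2.0000 1/|dy|=1.1547
    cross y-line → (2,6), t=0.3580
    cross x-line → (1,6), t=0.8400
    cross y-line → (1,5), t=1.5127
    cross y-line → (1,4), t=2.6674 (wall)
  → r_3 = 2.6674
beam 4: φ=45°, α=285°
  d=(0.2588,-0.9659)  start (2,7)  tX=2.2409 tY=0.3209  stride 1/|dx|=3.8637 1/|dy|=1.0353
    cross y-line → (2,6), t=0.3209
    cross y-line → (2,5), t=1.3562
    cross x-line → (3,5), t=2.2409
    cross y-line → (3,4), t=2.3915 (wall)
  → r_4 = 2.3915
beam 5: φ=90°, α=330°
  d=(0.8660,-0.5000)  start (2,7)  tX=0.6697 tY=0.6200  stride 1/|dx|=1.1547 1/|dy|=2.0000
    cross y-line → (2,6), t=0.6200
    cross x-line → (3,6), t=0.6697
    cross x-line → (4,6), t=1.8244
    cross y-line → (4,5), t=2.6200 (wall)
  → r_5 = 2.6200

ranges = [1.3800, 1.4701, 2.6674, 2.3915, 2.6200]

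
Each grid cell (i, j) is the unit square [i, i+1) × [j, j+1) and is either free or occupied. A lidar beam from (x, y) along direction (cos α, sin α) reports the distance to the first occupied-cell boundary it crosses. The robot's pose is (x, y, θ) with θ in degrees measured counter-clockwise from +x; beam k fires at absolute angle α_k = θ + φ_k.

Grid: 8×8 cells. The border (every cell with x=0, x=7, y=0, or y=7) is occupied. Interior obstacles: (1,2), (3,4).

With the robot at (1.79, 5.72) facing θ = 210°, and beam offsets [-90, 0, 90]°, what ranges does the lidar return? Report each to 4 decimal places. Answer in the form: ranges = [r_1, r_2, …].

ranges = [1.4780, 0.9122, 5.4502]

beam 1: φ=-90°, α=120°
  d=(-0.5000,0.8660)  start (1,5)  tX=1.5800 tY=0.3233  stride 1/|dx|=2.0000 1/|dy|=1.1547
    cross y-line → (1,6), t=0.3233
    cross y-line → (1,7), t=1.4780 (wall)
  → r_1 = 1.4780
beam 2: φ=0°, α=210°
  d=(-0.8660,-0.5000)  start (1,5)  tX=0.9122 tY=1.4400  stride 1/|dx|=1.1547 1/|dy|=2.0000
    cross x-line → (0,5), t=0.9122 (wall)
  → r_2 = 0.9122
beam 3: φ=90°, α=300°
  d=(0.5000,-0.8660)  start (1,5)  tX=0.4200 tY=0.8314  stride 1/|dx|=2.0000 1/|dy|=1.1547
    cross x-line → (2,5), t=0.4200
    cross y-line → (2,4), t=0.8314
    cross y-line → (2,3), t=1.9861
    cross x-line → (3,3), t=2.4200
    cross y-line → (3,2), t=3.1408
    cross y-line → (3,1), t=4.2955
    cross x-line → (4,1), t=4.4200
    cross y-line → (4,0), t=5.4502 (wall)
  → r_3 = 5.4502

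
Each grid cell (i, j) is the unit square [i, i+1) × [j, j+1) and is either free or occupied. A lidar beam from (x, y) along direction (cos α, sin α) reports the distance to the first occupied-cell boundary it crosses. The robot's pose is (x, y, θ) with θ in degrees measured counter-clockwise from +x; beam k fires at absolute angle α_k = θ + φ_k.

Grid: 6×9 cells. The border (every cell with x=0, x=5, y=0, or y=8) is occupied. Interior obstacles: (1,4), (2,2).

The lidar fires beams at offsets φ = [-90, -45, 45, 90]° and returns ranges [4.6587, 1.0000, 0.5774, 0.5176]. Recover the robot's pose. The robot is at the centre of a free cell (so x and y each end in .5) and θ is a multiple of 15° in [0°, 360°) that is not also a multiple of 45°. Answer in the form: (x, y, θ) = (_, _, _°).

The pose lattice has 26·16 = 416 candidates. Test each by forward raycasting.
  (1.5, 1.5, 60°): beam 1 = 1.0000 ≠ 4.6587 ✗
  (1.5, 1.5, 120°): beam 1 = 1.0000 ≠ 4.6587 ✗
  (4.5, 2.5, 120°): beam 1 = 0.5774 ≠ 4.6587 ✗
  (1.5, 5.5, 105°): beam 1 = 3.6235 ≠ 4.6587 ✗
  (2.5, 5.5, 120°): beam 1 = 2.8868 ≠ 4.6587 ✗
  …
  (2.5, 3.5, 195°): r_1=4.6587, r_2=1.0000, r_3=0.5774, r_4=0.5176 — all match ✓
No second candidate reproduces the full scan.

(x, y, θ) = (2.5, 3.5, 195°)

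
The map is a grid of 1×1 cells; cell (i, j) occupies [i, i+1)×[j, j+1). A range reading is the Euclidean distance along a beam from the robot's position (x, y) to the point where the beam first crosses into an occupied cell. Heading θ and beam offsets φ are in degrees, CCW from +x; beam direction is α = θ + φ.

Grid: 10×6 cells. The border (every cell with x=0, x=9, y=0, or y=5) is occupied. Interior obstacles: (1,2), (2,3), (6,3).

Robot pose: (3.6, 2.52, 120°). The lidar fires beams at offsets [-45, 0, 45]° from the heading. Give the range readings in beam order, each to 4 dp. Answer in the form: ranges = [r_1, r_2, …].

ranges = [2.5675, 1.2000, 1.6564]

beam 1: φ=-45°, α=75°
  cosα=0.2588 sinα=0.9659 | (3,2) | tMaxX 1.5455 tMaxY 0.4969 | tΔX 3.8637 tΔY 1.0353
    t=0.4969 [y] (3,3)
    t=1.5322 [y] (3,4)
    t=1.5455 [x] (4,4)
    t=2.5675 [y] (4,5) — stop
  → r_1 = 2.5675
beam 2: φ=0°, α=120°
  cosα=-0.5000 sinα=0.8660 | (3,2) | tMaxX 1.2000 tMaxY 0.5543 | tΔX 2.0000 tΔY 1.1547
    t=0.5543 [y] (3,3)
    t=1.2000 [x] (2,3) — stop
  → r_2 = 1.2000
beam 3: φ=45°, α=165°
  cosα=-0.9659 sinα=0.2588 | (3,2) | tMaxX 0.6212 tMaxY 1.8546 | tΔX 1.0353 tΔY 3.8637
    t=0.6212 [x] (2,2)
    t=1.6564 [x] (1,2) — stop
  → r_3 = 1.6564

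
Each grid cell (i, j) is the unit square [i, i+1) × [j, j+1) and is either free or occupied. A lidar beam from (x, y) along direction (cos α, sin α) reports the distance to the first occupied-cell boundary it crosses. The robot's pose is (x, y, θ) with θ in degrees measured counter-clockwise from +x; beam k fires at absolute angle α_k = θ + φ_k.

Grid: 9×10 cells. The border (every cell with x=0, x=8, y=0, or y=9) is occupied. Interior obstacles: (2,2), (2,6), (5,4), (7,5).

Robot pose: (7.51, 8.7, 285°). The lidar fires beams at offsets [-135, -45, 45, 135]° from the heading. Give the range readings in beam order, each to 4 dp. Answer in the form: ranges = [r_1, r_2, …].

beam 1: φ=-135°, α=150°
  direction (-0.8660, 0.5000); cell (7,8); t to first gridline: x 0.5889, y 0.6000 (then +1.1547 / +2.0000)
    (6,8) via x @ 0.5889
    (6,9) via y @ 0.6000  # hit
  → r_1 = 0.6000
beam 2: φ=-45°, α=240°
  direction (-0.5000, -0.8660); cell (7,8); t to first gridline: x 1.0200, y 0.8083 (then +2.0000 / +1.1547)
    (7,7) via y @ 0.8083
    (6,7) via x @ 1.0200
    (6,6) via y @ 1.9630
    (5,6) via x @ 3.0200
    (5,5) via y @ 3.1177
    (5,4) via y @ 4.2724  # hit
  → r_2 = 4.2724
beam 3: φ=45°, α=330°
  direction (0.8660, -0.5000); cell (7,8); t to first gridline: x 0.5658, y 1.4000 (then +1.1547 / +2.0000)
    (8,8) via x @ 0.5658  # hit
  → r_3 = 0.5658
beam 4: φ=135°, α=60°
  direction (0.5000, 0.8660); cell (7,8); t to first gridline: x 0.9800, y 0.3464 (then +2.0000 / +1.1547)
    (7,9) via y @ 0.3464  # hit
  → r_4 = 0.3464

ranges = [0.6000, 4.2724, 0.5658, 0.3464]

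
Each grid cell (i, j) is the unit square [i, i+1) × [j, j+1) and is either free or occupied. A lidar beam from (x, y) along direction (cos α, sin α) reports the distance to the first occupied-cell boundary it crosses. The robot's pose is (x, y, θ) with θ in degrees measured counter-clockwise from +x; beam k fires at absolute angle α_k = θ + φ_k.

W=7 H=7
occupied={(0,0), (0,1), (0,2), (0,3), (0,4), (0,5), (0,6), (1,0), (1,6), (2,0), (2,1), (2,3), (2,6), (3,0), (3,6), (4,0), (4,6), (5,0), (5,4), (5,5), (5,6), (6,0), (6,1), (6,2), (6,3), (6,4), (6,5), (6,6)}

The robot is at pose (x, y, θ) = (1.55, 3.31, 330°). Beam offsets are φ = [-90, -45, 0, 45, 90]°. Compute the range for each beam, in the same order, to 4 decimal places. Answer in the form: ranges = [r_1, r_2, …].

ranges = [1.1000, 1.7387, 0.5196, 0.4659, 3.1061]

beam 1: φ=-90°, α=240°
  direction (-0.5000, -0.8660); cell (1,3); t to first gridline: x 1.1000, y 0.3580 (then +2.0000 / +1.1547)
    (1,2) via y @ 0.3580
    (0,2) via x @ 1.1000  # hit
  → r_1 = 1.1000
beam 2: φ=-45°, α=285°
  direction (0.2588, -0.9659); cell (1,3); t to first gridline: x 1.7387, y 0.3209 (then +3.8637 / +1.0353)
    (1,2) via y @ 0.3209
    (1,1) via y @ 1.3562
    (2,1) via x @ 1.7387  # hit
  → r_2 = 1.7387
beam 3: φ=0°, α=330°
  direction (0.8660, -0.5000); cell (1,3); t to first gridline: x 0.5196, y 0.6200 (then +1.1547 / +2.0000)
    (2,3) via x @ 0.5196  # hit
  → r_3 = 0.5196
beam 4: φ=45°, α=15°
  direction (0.9659, 0.2588); cell (1,3); t to first gridline: x 0.4659, y 2.6660 (then +1.0353 / +3.8637)
    (2,3) via x @ 0.4659  # hit
  → r_4 = 0.4659
beam 5: φ=90°, α=60°
  direction (0.5000, 0.8660); cell (1,3); t to first gridline: x 0.9000, y 0.7967 (then +2.0000 / +1.1547)
    (1,4) via y @ 0.7967
    (2,4) via x @ 0.9000
    (2,5) via y @ 1.9514
    (3,5) via x @ 2.9000
    (3,6) via y @ 3.1061  # hit
  → r_5 = 3.1061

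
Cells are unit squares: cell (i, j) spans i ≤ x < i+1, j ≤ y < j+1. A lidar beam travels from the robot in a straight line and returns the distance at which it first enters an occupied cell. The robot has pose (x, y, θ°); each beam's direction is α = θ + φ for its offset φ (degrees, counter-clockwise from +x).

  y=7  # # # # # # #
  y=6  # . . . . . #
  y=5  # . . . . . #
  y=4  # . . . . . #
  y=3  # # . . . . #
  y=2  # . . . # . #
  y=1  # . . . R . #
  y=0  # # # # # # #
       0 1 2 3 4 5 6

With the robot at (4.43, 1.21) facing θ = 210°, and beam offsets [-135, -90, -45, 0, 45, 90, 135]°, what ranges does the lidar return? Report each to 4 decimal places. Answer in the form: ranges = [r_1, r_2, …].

ranges = [0.8179, 6.6857, 3.5510, 0.4200, 0.2174, 0.2425, 0.8114]

beam 1: φ=-135°, α=75°
  dir = (cos 75°, sin 75°) = (0.2588, 0.9659); from cell (4,1)
  next x-line at t=2.2023, next y-line at t=0.8179; Δt_x=3.8637, Δt_y=1.0353
    y: enter (4,2) at t=0.8179 ← occupied
  → r_1 = 0.8179
beam 2: φ=-90°, α=120°
  dir = (cos 120°, sin 120°) = (-0.5000, 0.8660); from cell (4,1)
  next x-line at t=0.8600, next y-line at t=0.9122; Δt_x=2.0000, Δt_y=1.1547
    x: enter (3,1) at t=0.8600
    y: enter (3,2) at t=0.9122
    y: enter (3,3) at t=2.0669
    x: enter (2,3) at t=2.8600
    y: enter (2,4) at t=3.2216
    y: enter (2,5) at t=4.3763
    x: enter (1,5) at t=4.8600
    y: enter (1,6) at t=5.5310
    y: enter (1,7) at t=6.6857 ← occupied
  → r_2 = 6.6857
beam 3: φ=-45°, α=165°
  dir = (cos 165°, sin 165°) = (-0.9659, 0.2588); from cell (4,1)
  next x-line at t=0.4452, next y-line at t=3.0523; Δt_x=1.0353, Δt_y=3.8637
    x: enter (3,1) at t=0.4452
    x: enter (2,1) at t=1.4804
    x: enter (1,1) at t=2.5157
    y: enter (1,2) at t=3.0523
    x: enter (0,2) at t=3.5510 ← occupied
  → r_3 = 3.5510
beam 4: φ=0°, α=210°
  dir = (cos 210°, sin 210°) = (-0.8660, -0.5000); from cell (4,1)
  next x-line at t=0.4965, next y-line at t=0.4200; Δt_x=1.1547, Δt_y=2.0000
    y: enter (4,0) at t=0.4200 ← occupied
  → r_4 = 0.4200
beam 5: φ=45°, α=255°
  dir = (cos 255°, sin 255°) = (-0.2588, -0.9659); from cell (4,1)
  next x-line at t=1.6614, next y-line at t=0.2174; Δt_x=3.8637, Δt_y=1.0353
    y: enter (4,0) at t=0.2174 ← occupied
  → r_5 = 0.2174
beam 6: φ=90°, α=300°
  dir = (cos 300°, sin 300°) = (0.5000, -0.8660); from cell (4,1)
  next x-line at t=1.1400, next y-line at t=0.2425; Δt_x=2.0000, Δt_y=1.1547
    y: enter (4,0) at t=0.2425 ← occupied
  → r_6 = 0.2425
beam 7: φ=135°, α=345°
  dir = (cos 345°, sin 345°) = (0.9659, -0.2588); from cell (4,1)
  next x-line at t=0.5901, next y-line at t=0.8114; Δt_x=1.0353, Δt_y=3.8637
    x: enter (5,1) at t=0.5901
    y: enter (5,0) at t=0.8114 ← occupied
  → r_7 = 0.8114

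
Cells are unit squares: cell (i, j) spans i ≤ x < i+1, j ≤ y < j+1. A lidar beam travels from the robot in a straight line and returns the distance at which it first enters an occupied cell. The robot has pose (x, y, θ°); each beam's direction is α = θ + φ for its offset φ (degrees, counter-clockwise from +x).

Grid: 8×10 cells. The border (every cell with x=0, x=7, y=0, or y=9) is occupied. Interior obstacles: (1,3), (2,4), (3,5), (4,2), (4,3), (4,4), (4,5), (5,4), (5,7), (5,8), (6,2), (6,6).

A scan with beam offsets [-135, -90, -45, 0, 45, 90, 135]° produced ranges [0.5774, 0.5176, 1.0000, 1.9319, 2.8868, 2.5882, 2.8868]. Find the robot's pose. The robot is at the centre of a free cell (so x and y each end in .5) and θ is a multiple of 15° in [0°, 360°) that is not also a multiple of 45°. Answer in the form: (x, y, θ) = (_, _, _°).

Enumerate (i+0.5, j+0.5, θ) over the 36 free cells and 16 admissible headings. For each, cast all 7 beams and compare to the given ranges.
  (6.5, 5.5, 165°): beam 3 = 0.5774 ≠ 1.0000 ✗
  (6.5, 1.5, 75°): beam 3 = 0.5774 ≠ 1.0000 ✗
  (1.5, 6.5, 75°): beam 1 = 1.7321 ≠ 0.5774 ✗
  …
  (3.5, 6.5, 15°): r_1=0.5774, r_2=0.5176, r_3=1.0000, r_4=1.9319, r_5=2.8868, r_6=2.5882, r_7=2.8868 — all match ✓
Unique over the lattice → pose = (3.5, 6.5, 15°).

(x, y, θ) = (3.5, 6.5, 15°)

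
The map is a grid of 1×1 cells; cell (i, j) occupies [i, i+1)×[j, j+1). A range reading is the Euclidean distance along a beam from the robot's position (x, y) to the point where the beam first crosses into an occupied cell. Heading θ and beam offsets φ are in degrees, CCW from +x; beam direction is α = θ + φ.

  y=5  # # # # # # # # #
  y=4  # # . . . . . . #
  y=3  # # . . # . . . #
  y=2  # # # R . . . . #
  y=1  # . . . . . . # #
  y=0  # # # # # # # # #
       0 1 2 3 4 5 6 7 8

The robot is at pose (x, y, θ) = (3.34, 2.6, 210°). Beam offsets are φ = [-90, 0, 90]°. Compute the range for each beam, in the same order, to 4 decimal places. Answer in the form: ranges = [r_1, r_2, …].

beam 1: φ=-90°, α=120°
  cosα=-0.5000 sinα=0.8660 | (3,2) | tMaxX 0.6800 tMaxY 0.4619 | tΔX 2.0000 tΔY 1.1547
    t=0.4619 [y] (3,3)
    t=0.6800 [x] (2,3)
    t=1.6166 [y] (2,4)
    t=2.6800 [x] (1,4) — stop
  → r_1 = 2.6800
beam 2: φ=0°, α=210°
  cosα=-0.8660 sinα=-0.5000 | (3,2) | tMaxX 0.3926 tMaxY 1.2000 | tΔX 1.1547 tΔY 2.0000
    t=0.3926 [x] (2,2) — stop
  → r_2 = 0.3926
beam 3: φ=90°, α=300°
  cosα=0.5000 sinα=-0.8660 | (3,2) | tMaxX 1.3200 tMaxY 0.6928 | tΔX 2.0000 tΔY 1.1547
    t=0.6928 [y] (3,1)
    t=1.3200 [x] (4,1)
    t=1.8475 [y] (4,0) — stop
  → r_3 = 1.8475

ranges = [2.6800, 0.3926, 1.8475]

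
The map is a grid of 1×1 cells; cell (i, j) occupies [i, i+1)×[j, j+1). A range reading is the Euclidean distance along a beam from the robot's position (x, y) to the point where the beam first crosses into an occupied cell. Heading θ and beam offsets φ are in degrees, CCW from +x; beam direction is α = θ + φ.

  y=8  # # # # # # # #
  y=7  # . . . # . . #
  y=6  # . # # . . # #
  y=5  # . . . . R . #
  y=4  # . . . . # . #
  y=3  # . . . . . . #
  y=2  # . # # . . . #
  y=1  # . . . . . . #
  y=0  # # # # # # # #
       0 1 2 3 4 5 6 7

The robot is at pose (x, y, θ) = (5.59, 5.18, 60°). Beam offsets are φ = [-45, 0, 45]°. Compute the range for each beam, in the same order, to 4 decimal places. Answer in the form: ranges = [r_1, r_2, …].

beam 1: φ=-45°, α=15°
  direction (0.9659, 0.2588); cell (5,5); t to first gridline: x 0.4245, y 3.1682 (then +1.0353 / +3.8637)
    (6,5) via x @ 0.4245
    (7,5) via x @ 1.4597  # hit
  → r_1 = 1.4597
beam 2: φ=0°, α=60°
  direction (0.5000, 0.8660); cell (5,5); t to first gridline: x 0.8200, y 0.9469 (then +2.0000 / +1.1547)
    (6,5) via x @ 0.8200
    (6,6) via y @ 0.9469  # hit
  → r_2 = 0.9469
beam 3: φ=45°, α=105°
  direction (-0.2588, 0.9659); cell (5,5); t to first gridline: x 2.2796, y 0.8489 (then +3.8637 / +1.0353)
    (5,6) via y @ 0.8489
    (5,7) via y @ 1.8842
    (4,7) via x @ 2.2796  # hit
  → r_3 = 2.2796

ranges = [1.4597, 0.9469, 2.2796]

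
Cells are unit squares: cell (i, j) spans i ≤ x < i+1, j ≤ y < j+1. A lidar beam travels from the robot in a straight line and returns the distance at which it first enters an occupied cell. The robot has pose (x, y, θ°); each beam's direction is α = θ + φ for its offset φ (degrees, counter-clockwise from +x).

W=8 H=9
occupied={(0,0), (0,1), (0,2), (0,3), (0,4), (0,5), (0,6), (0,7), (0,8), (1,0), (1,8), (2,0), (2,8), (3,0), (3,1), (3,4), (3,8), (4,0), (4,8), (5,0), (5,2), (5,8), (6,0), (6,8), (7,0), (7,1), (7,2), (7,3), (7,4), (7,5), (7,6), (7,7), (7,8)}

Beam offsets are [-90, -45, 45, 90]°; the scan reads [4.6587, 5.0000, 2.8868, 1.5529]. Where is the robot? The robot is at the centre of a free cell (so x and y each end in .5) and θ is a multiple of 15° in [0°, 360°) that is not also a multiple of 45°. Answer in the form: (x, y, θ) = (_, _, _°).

Enumerate (i+0.5, j+0.5, θ) over the 39 free cells and 16 admissible headings. For each, cast all 4 beams and compare to the given ranges.
  (4.5, 4.5, 75°): beam 1 = 2.5882 ≠ 4.6587 ✗
  (1.5, 5.5, 345°): beam 1 = 1.9319 ≠ 4.6587 ✗
  (4.5, 2.5, 330°): beam 1 = 1.0000 ≠ 4.6587 ✗
  (4.5, 4.5, 150°): beam 1 = 4.0415 ≠ 4.6587 ✗
  (5.5, 3.5, 150°): beam 1 = 3.0000 ≠ 4.6587 ✗
  …
  (2.5, 5.5, 75°): r_1=4.6587, r_2=5.0000, r_3=2.8868, r_4=1.5529 — all match ✓
Only this pose fits every beam.

(x, y, θ) = (2.5, 5.5, 75°)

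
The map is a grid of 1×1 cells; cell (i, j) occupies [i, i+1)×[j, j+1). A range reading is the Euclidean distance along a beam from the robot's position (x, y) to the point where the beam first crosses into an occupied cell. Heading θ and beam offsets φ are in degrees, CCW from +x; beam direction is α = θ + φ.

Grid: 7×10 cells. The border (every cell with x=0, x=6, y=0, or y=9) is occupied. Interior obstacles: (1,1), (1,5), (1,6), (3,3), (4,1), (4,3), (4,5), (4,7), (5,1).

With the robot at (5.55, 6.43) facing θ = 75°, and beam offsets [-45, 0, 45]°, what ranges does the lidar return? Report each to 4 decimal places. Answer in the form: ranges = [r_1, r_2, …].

ranges = [0.5196, 1.7387, 1.1000]

beam 1: φ=-45°, α=30°
  d=(0.8660,0.5000)  start (5,6)  tX=0.5196 tY=1.1400  stride 1/|dx|=1.1547 1/|dy|=2.0000
    cross x-line → (6,6), t=0.5196 (wall)
  → r_1 = 0.5196
beam 2: φ=0°, α=75°
  d=(0.2588,0.9659)  start (5,6)  tX=1.7387 tY=0.5901  stride 1/|dx|=3.8637 1/|dy|=1.0353
    cross y-line → (5,7), t=0.5901
    cross y-line → (5,8), t=1.6254
    cross x-line → (6,8), t=1.7387 (wall)
  → r_2 = 1.7387
beam 3: φ=45°, α=120°
  d=(-0.5000,0.8660)  start (5,6)  tX=1.1000 tY=0.6582  stride 1/|dx|=2.0000 1/|dy|=1.1547
    cross y-line → (5,7), t=0.6582
    cross x-line → (4,7), t=1.1000 (wall)
  → r_3 = 1.1000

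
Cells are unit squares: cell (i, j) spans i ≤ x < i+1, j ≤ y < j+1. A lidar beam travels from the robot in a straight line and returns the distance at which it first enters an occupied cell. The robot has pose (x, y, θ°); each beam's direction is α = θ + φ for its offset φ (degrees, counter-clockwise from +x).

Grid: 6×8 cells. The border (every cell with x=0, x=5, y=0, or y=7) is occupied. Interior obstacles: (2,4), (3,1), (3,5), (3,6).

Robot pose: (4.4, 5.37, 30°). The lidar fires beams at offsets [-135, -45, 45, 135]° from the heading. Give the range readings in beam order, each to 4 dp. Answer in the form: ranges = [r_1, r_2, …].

ranges = [3.4889, 0.6212, 1.6875, 0.4141]

beam 1: φ=-135°, α=255°
  direction (-0.2588, -0.9659); cell (4,5); t to first gridline: x 1.5455, y 0.3831 (then +3.8637 / +1.0353)
    (4,4) via y @ 0.3831
    (4,3) via y @ 1.4183
    (3,3) via x @ 1.5455
    (3,2) via y @ 2.4536
    (3,1) via y @ 3.4889  # hit
  → r_1 = 3.4889
beam 2: φ=-45°, α=345°
  direction (0.9659, -0.2588); cell (4,5); t to first gridline: x 0.6212, y 1.4296 (then +1.0353 / +3.8637)
    (5,5) via x @ 0.6212  # hit
  → r_2 = 0.6212
beam 3: φ=45°, α=75°
  direction (0.2588, 0.9659); cell (4,5); t to first gridline: x 2.3182, y 0.6522 (then +3.8637 / +1.0353)
    (4,6) via y @ 0.6522
    (4,7) via y @ 1.6875  # hit
  → r_3 = 1.6875
beam 4: φ=135°, α=165°
  direction (-0.9659, 0.2588); cell (4,5); t to first gridline: x 0.4141, y 2.4341 (then +1.0353 / +3.8637)
    (3,5) via x @ 0.4141  # hit
  → r_4 = 0.4141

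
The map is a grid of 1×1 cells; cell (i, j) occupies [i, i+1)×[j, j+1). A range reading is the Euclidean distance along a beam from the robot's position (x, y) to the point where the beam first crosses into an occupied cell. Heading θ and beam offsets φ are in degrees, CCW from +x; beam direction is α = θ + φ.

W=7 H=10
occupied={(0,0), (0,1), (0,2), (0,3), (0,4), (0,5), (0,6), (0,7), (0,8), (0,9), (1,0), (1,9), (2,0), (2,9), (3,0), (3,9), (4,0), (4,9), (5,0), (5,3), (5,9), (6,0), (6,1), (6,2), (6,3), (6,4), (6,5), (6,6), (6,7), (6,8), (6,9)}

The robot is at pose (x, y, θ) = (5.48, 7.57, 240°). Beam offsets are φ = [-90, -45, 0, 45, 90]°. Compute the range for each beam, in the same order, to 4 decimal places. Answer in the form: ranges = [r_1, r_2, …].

ranges = [2.8600, 4.6380, 7.5864, 2.0091, 0.6004]

beam 1: φ=-90°, α=150°
  dir = (cos 150°, sin 150°) = (-0.8660, 0.5000); from cell (5,7)
  next x-line at t=0.5543, next y-line at t=0.8600; Δt_x=1.1547, Δt_y=2.0000
    x: enter (4,7) at t=0.5543
    y: enter (4,8) at t=0.8600
    x: enter (3,8) at t=1.7090
    y: enter (3,9) at t=2.8600 ← occupied
  → r_1 = 2.8600
beam 2: φ=-45°, α=195°
  dir = (cos 195°, sin 195°) = (-0.9659, -0.2588); from cell (5,7)
  next x-line at t=0.4969, next y-line at t=2.2023; Δt_x=1.0353, Δt_y=3.8637
    x: enter (4,7) at t=0.4969
    x: enter (3,7) at t=1.5322
    y: enter (3,6) at t=2.2023
    x: enter (2,6) at t=2.5675
    x: enter (1,6) at t=3.6028
    x: enter (0,6) at t=4.6380 ← occupied
  → r_2 = 4.6380
beam 3: φ=0°, α=240°
  dir = (cos 240°, sin 240°) = (-0.5000, -0.8660); from cell (5,7)
  next x-line at t=0.9600, next y-line at t=0.6582; Δt_x=2.0000, Δt_y=1.1547
    y: enter (5,6) at t=0.6582
    x: enter (4,6) at t=0.9600
    y: enter (4,5) at t=1.8129
    x: enter (3,5) at t=2.9600
    y: enter (3,4) at t=2.9676
    y: enter (3,3) at t=4.1223
    x: enter (2,3) at t=4.9600
    y: enter (2,2) at t=5.2770
    y: enter (2,1) at t=6.4317
    x: enter (1,1) at t=6.9600
    y: enter (1,0) at t=7.5864 ← occupied
  → r_3 = 7.5864
beam 4: φ=45°, α=285°
  dir = (cos 285°, sin 285°) = (0.2588, -0.9659); from cell (5,7)
  next x-line at t=2.0091, next y-line at t=0.5901; Δt_x=3.8637, Δt_y=1.0353
    y: enter (5,6) at t=0.5901
    y: enter (5,5) at t=1.6254
    x: enter (6,5) at t=2.0091 ← occupied
  → r_4 = 2.0091
beam 5: φ=90°, α=330°
  dir = (cos 330°, sin 330°) = (0.8660, -0.5000); from cell (5,7)
  next x-line at t=0.6004, next y-line at t=1.1400; Δt_x=1.1547, Δt_y=2.0000
    x: enter (6,7) at t=0.6004 ← occupied
  → r_5 = 0.6004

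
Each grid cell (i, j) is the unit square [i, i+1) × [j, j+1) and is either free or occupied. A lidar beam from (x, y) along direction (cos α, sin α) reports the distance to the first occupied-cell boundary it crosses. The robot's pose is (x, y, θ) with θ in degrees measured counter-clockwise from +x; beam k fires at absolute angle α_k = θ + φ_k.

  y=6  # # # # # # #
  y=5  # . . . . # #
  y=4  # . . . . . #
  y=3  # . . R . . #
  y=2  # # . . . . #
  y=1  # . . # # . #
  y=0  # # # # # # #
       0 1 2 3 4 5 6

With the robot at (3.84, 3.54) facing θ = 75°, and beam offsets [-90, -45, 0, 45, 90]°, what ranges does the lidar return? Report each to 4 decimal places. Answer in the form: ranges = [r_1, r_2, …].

beam 1: φ=-90°, α=345°
  d=(0.9659,-0.2588)  start (3,3)  tX=0.1656 tY=2.0864  stride 1/|dx|=1.0353 1/|dy|=3.8637
    cross x-line → (4,3), t=0.1656
    cross x-line → (5,3), t=1.2009
    cross y-line → (5,2), t=2.0864
    cross x-line → (6,2), t=2.2362 (wall)
  → r_1 = 2.2362
beam 2: φ=-45°, α=30°
  d=(0.8660,0.5000)  start (3,3)  tX=0.1848 tY=0.9200  stride 1/|dx|=1.1547 1/|dy|=2.0000
    cross x-line → (4,3), t=0.1848
    cross y-line → (4,4), t=0.9200
    cross x-line → (5,4), t=1.3395
    cross x-line → (6,4), t=2.4942 (wall)
  → r_2 = 2.4942
beam 3: φ=0°, α=75°
  d=(0.2588,0.9659)  start (3,3)  tX=0.6182 tY=0.4762  stride 1/|dx|=3.8637 1/|dy|=1.0353
    cross y-line → (3,4), t=0.4762
    cross x-line → (4,4), t=0.6182
    cross y-line → (4,5), t=1.5115
    cross y-line → (4,6), t=2.5468 (wall)
  → r_3 = 2.5468
beam 4: φ=45°, α=120°
  d=(-0.5000,0.8660)  start (3,3)  tX=1.6800 tY=0.5312  stride 1/|dx|=2.0000 1/|dy|=1.1547
    cross y-line → (3,4), t=0.5312
    cross x-line → (2,4), t=1.6800
    cross y-line → (2,5), t=1.6859
    cross y-line → (2,6), t=2.8406 (wall)
  → r_4 = 2.8406
beam 5: φ=90°, α=165°
  d=(-0.9659,0.2588)  start (3,3)  tX=0.8696 tY=1.7773  stride 1/|dx|=1.0353 1/|dy|=3.8637
    cross x-line → (2,3), t=0.8696
    cross y-line → (2,4), t=1.7773
    cross x-line → (1,4), t=1.9049
    cross x-line → (0,4), t=2.9402 (wall)
  → r_5 = 2.9402

ranges = [2.2362, 2.4942, 2.5468, 2.8406, 2.9402]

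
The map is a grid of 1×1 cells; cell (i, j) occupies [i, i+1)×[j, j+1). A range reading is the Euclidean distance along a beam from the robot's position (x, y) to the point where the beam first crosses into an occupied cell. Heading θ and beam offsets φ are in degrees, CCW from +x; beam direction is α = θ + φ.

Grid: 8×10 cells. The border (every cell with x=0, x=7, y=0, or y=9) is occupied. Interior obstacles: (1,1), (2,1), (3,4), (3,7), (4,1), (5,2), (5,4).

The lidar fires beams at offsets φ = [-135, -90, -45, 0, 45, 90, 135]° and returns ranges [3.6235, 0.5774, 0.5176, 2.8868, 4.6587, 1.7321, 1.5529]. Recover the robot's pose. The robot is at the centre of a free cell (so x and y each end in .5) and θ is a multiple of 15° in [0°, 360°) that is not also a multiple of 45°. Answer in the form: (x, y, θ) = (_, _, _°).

(x, y, θ) = (2.5, 4.5, 60°)

Candidates: 41 free-cell centres × 16 headings = 656 poses. Raycast each; keep the one whose scan matches to 4 dp.
  (3.5, 8.5, 330°): beam 1 = 2.5882 ≠ 3.6235 ✗
  (1.5, 3.5, 15°): beam 1 = 1.0000 ≠ 3.6235 ✗
  (1.5, 8.5, 60°): beam 1 = 7.7646 ≠ 3.6235 ✗
  …
  (2.5, 4.5, 60°): r_1=3.6235, r_2=0.5774, r_3=0.5176, r_4=2.8868, r_5=4.6587, r_6=1.7321, r_7=1.5529 — all match ✓
Unique over the lattice → pose = (2.5, 4.5, 60°).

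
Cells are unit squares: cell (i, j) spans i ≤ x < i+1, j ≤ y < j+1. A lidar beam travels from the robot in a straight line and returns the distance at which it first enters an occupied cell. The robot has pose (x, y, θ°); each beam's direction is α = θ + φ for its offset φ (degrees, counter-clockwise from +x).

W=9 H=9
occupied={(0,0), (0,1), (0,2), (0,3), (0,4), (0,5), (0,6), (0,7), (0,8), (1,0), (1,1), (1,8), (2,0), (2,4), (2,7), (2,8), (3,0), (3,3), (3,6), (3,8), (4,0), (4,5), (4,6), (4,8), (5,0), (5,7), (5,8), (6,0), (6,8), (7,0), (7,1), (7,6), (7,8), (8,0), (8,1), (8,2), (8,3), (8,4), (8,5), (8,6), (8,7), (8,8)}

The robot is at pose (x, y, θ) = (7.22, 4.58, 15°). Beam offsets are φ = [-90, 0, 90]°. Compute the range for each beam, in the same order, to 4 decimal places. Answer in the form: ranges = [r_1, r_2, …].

ranges = [2.6710, 0.8075, 3.5406]

beam 1: φ=-90°, α=285°
  dir = (cos 285°, sin 285°) = (0.2588, -0.9659); from cell (7,4)
  next x-line at t=3.0137, next y-line at t=0.6005; Δt_x=3.8637, Δt_y=1.0353
    y: enter (7,3) at t=0.6005
    y: enter (7,2) at t=1.6357
    y: enter (7,1) at t=2.6710 ← occupied
  → r_1 = 2.6710
beam 2: φ=0°, α=15°
  dir = (cos 15°, sin 15°) = (0.9659, 0.2588); from cell (7,4)
  next x-line at t=0.8075, next y-line at t=1.6228; Δt_x=1.0353, Δt_y=3.8637
    x: enter (8,4) at t=0.8075 ← occupied
  → r_2 = 0.8075
beam 3: φ=90°, α=105°
  dir = (cos 105°, sin 105°) = (-0.2588, 0.9659); from cell (7,4)
  next x-line at t=0.8500, next y-line at t=0.4348; Δt_x=3.8637, Δt_y=1.0353
    y: enter (7,5) at t=0.4348
    x: enter (6,5) at t=0.8500
    y: enter (6,6) at t=1.4701
    y: enter (6,7) at t=2.5054
    y: enter (6,8) at t=3.5406 ← occupied
  → r_3 = 3.5406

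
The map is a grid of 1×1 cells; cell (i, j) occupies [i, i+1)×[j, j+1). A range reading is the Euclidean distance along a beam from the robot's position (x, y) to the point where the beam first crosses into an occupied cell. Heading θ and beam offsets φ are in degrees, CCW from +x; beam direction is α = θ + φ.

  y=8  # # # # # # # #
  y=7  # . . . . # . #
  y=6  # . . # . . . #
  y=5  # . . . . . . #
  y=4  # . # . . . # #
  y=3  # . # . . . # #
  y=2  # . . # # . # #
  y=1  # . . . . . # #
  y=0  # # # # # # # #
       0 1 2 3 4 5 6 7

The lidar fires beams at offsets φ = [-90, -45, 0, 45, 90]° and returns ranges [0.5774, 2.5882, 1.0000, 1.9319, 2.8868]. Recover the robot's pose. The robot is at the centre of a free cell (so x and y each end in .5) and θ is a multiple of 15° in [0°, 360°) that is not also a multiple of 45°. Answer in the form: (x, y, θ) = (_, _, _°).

Candidates: 32 free-cell centres × 16 headings = 512 poses. Raycast each; keep the one whose scan matches to 4 dp.
  (4.5, 5.5, 165°): beam 1 = 1.9319 ≠ 0.5774 ✗
  (1.5, 5.5, 345°): beam 1 = 1.9319 ≠ 0.5774 ✗
  (4.5, 6.5, 30°): beam 1 = 3.0000 ≠ 0.5774 ✗
  (2.5, 5.5, 165°): beam 1 = 2.5882 ≠ 0.5774 ✗
  (3.5, 3.5, 285°): beam 1 = 0.5176 ≠ 0.5774 ✗
  …
  (3.5, 5.5, 210°): r_1=0.5774, r_2=2.5882, r_3=1.0000, r_4=1.9319, r_5=2.8868 — all match ✓
No second candidate reproduces the full scan.

(x, y, θ) = (3.5, 5.5, 210°)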